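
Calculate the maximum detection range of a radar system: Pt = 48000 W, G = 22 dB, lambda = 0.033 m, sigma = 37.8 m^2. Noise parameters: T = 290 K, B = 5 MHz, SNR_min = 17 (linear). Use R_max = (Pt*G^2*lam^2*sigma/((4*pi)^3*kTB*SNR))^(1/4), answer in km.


G_lin = 10^(22/10) = 158.489319
R^4 = 48000 * 158.489319^2 * 0.033^2 * 37.8 / ((4*pi)^3 * 1.38e-23 * 290 * 5000000.0 * 17)
R^4 = 7.3525e16 m^4
R_max = (7.3525e16)^(1/4) = 16466.8 m = 16.5 km

16.5 km


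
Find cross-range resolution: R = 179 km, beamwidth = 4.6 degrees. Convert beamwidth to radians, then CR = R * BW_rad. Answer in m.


BW_rad = 0.080285146
CR = 179000 * 0.080285146 = 14371.0 m

14371.0 m


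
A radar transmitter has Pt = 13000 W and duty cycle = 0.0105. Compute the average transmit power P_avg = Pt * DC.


P_avg = 13000 * 0.0105 = 136.5 W

136.5 W


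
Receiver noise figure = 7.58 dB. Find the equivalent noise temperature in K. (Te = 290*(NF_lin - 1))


NF_lin = 10^(7.58/10) = 5.72796
Te = 290 * (5.72796 - 1) = 1371.1 K

1371.1 K


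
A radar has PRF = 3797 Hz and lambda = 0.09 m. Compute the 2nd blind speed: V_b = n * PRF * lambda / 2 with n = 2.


V_blind = 2 * 3797 * 0.09 / 2 = 341.7 m/s

341.7 m/s


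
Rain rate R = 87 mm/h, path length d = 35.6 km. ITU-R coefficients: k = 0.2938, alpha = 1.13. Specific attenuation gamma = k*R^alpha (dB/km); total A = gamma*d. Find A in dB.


gamma = 0.2938 * 87^1.13 = 45.678154 dB/km
A = 45.678154 * 35.6 = 1626.14 dB

1626.14 dB


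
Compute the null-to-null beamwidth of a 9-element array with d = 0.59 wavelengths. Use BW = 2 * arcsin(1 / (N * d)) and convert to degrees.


1/(N*d) = 1/(9*0.59) = 0.188324
BW = 2*arcsin(0.188324) = 21.7 degrees

21.7 degrees


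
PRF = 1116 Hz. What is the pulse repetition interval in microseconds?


PRI = 1/1116 = 0.0008960573 s = 896.1 us

896.1 us


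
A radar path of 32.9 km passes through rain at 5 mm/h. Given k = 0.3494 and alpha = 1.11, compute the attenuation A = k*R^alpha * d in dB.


gamma = 0.3494 * 5^1.11 = 2.085353 dB/km
A = 2.085353 * 32.9 = 68.61 dB

68.61 dB


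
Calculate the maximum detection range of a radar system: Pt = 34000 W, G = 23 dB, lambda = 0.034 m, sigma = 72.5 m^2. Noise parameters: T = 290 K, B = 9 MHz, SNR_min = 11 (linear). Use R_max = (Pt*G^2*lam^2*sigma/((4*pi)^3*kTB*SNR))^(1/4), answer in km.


G_lin = 10^(23/10) = 199.526231
R^4 = 34000 * 199.526231^2 * 0.034^2 * 72.5 / ((4*pi)^3 * 1.38e-23 * 290 * 9000000.0 * 11)
R^4 = 1.44289e17 m^4
R_max = (1.44289e17)^(1/4) = 19489.8 m = 19.5 km

19.5 km


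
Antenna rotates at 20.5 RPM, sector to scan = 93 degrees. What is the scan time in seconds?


t = 93 / (20.5 * 360) * 60 = 0.76 s

0.76 s


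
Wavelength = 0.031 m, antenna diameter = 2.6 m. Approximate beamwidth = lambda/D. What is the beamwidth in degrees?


BW_rad = 0.031 / 2.6 = 0.011923
BW_deg = 0.68 degrees

0.68 degrees


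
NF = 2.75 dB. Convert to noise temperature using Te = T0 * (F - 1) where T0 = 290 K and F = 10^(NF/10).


NF_lin = 10^(2.75/10) = 1.883649
Te = 290 * (1.883649 - 1) = 256.3 K

256.3 K


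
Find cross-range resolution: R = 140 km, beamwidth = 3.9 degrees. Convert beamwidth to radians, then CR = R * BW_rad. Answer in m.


BW_rad = 0.068067841
CR = 140000 * 0.068067841 = 9529.5 m

9529.5 m


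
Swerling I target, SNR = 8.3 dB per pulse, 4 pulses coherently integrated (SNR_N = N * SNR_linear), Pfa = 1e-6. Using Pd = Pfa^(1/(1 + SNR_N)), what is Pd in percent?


SNR_lin = 10^(8.3/10) = 6.76083
SNR_N = 4 * 6.76083 = 27.04332
1/(1 + SNR_N) = 1/28.04332 = 0.0356591
Pd = (1e-6)^0.0356591 = 0.61101
Pd = 61.1%

61.1%


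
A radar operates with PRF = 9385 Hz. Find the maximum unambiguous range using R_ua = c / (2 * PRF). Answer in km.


R_ua = 3e8 / (2 * 9385) = 15983.0 m = 16.0 km

16.0 km


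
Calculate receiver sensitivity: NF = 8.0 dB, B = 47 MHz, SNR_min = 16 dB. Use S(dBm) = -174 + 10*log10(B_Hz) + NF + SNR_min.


10*log10(47000000.0) = 76.72
S = -174 + 76.72 + 8.0 + 16 = -73.3 dBm

-73.3 dBm


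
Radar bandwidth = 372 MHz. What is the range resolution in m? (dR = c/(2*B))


dR = 3e8 / (2 * 372000000.0) = 0.4 m

0.4 m


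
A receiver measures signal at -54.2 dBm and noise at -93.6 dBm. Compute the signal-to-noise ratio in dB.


SNR = -54.2 - (-93.6) = 39.4 dB

39.4 dB


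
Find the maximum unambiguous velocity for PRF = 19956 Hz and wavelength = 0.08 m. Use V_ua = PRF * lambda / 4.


V_ua = 19956 * 0.08 / 4 = 399.1 m/s

399.1 m/s


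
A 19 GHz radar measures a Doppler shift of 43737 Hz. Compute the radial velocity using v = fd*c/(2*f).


v = 43737 * 3e8 / (2 * 19000000000.0) = 345.3 m/s

345.3 m/s


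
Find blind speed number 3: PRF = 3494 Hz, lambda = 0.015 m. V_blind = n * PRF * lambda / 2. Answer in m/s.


V_blind = 3 * 3494 * 0.015 / 2 = 78.6 m/s

78.6 m/s


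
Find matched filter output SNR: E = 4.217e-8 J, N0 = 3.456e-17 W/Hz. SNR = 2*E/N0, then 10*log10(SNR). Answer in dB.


SNR_lin = 2 * 4.217e-8 / 3.456e-17 = 2.44e9
SNR_dB = 10*log10(2.44e9) = 93.9 dB

93.9 dB


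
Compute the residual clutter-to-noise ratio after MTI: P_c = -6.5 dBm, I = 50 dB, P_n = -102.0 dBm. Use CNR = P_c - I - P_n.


CNR = -6.5 - 50 - (-102.0) = 45.5 dB

45.5 dB


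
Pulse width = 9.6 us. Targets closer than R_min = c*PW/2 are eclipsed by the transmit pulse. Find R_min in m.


R_min = 3e8 * 9.6e-6 / 2 = 1440.0 m

1440.0 m


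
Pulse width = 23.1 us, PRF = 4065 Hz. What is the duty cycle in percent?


DC = 23.1e-6 * 4065 * 100 = 9.39%

9.39%


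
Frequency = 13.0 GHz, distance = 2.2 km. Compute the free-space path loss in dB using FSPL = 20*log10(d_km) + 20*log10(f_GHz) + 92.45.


20*log10(2.2) = 6.85
20*log10(13.0) = 22.28
FSPL = 121.6 dB

121.6 dB


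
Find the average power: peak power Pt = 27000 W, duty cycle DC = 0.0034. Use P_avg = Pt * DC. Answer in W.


P_avg = 27000 * 0.0034 = 91.8 W

91.8 W


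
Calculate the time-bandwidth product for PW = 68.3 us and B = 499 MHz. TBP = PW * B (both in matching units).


TBP = 68.3 * 499 = 34081.7

34081.7


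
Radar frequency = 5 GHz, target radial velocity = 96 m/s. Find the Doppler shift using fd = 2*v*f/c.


fd = 2 * 96 * 5000000000.0 / 3e8 = 3200.0 Hz

3200.0 Hz


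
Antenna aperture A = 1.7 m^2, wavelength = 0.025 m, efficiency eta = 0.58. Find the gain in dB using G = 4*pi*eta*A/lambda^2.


G_linear = 4*pi*0.58*1.7/0.025^2 = 19824.71
G_dB = 10*log10(19824.71) = 43.0 dB

43.0 dB


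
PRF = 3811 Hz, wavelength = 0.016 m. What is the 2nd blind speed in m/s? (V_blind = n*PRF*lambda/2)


V_blind = 2 * 3811 * 0.016 / 2 = 61.0 m/s

61.0 m/s


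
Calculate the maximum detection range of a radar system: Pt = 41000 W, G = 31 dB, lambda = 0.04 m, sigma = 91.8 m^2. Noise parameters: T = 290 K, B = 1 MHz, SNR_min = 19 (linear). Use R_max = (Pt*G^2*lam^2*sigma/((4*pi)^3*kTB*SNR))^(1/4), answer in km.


G_lin = 10^(31/10) = 1258.925412
R^4 = 41000 * 1258.925412^2 * 0.04^2 * 91.8 / ((4*pi)^3 * 1.38e-23 * 290 * 1000000.0 * 19)
R^4 = 6.32537e19 m^4
R_max = (6.32537e19)^(1/4) = 89180.8 m = 89.2 km

89.2 km


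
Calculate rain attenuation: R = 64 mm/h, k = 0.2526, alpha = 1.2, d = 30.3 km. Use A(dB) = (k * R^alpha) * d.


gamma = 0.2526 * 64^1.2 = 37.140634 dB/km
A = 37.140634 * 30.3 = 1125.36 dB

1125.36 dB


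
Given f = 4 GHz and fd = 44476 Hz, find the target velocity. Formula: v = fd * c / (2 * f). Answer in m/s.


v = 44476 * 3e8 / (2 * 4000000000.0) = 1667.9 m/s

1667.9 m/s


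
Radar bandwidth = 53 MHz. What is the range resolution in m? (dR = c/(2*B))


dR = 3e8 / (2 * 53000000.0) = 2.83 m

2.83 m


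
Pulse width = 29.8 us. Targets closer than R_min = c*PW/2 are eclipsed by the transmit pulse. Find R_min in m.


R_min = 3e8 * 29.8e-6 / 2 = 4470.0 m

4470.0 m


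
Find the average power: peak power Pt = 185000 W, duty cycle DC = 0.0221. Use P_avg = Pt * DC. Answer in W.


P_avg = 185000 * 0.0221 = 4088.5 W

4088.5 W


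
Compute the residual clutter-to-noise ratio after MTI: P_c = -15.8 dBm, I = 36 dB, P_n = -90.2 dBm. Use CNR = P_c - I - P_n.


CNR = -15.8 - 36 - (-90.2) = 38.4 dB

38.4 dB


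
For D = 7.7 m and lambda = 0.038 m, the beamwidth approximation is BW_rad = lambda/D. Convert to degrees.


BW_rad = 0.038 / 7.7 = 0.004935
BW_deg = 0.28 degrees

0.28 degrees


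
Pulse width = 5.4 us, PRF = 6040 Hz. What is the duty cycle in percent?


DC = 5.4e-6 * 6040 * 100 = 3.26%

3.26%


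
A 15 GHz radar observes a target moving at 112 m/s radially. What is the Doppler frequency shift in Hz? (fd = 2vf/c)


fd = 2 * 112 * 15000000000.0 / 3e8 = 11200.0 Hz

11200.0 Hz


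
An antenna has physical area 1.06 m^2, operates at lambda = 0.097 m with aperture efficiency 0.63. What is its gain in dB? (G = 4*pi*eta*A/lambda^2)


G_linear = 4*pi*0.63*1.06/0.097^2 = 891.89
G_dB = 10*log10(891.89) = 29.5 dB

29.5 dB


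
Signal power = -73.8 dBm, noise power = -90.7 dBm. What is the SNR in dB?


SNR = -73.8 - (-90.7) = 16.9 dB

16.9 dB


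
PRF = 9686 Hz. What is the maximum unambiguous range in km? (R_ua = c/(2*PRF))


R_ua = 3e8 / (2 * 9686) = 15486.3 m = 15.5 km

15.5 km


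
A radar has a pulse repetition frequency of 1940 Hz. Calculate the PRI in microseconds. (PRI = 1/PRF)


PRI = 1/1940 = 0.0005154639 s = 515.5 us

515.5 us


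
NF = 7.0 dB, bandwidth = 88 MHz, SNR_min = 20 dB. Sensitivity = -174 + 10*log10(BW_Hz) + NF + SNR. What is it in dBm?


10*log10(88000000.0) = 79.44
S = -174 + 79.44 + 7.0 + 20 = -67.6 dBm

-67.6 dBm


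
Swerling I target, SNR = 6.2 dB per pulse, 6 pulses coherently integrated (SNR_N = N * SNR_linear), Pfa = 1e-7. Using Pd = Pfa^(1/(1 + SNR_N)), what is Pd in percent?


SNR_lin = 10^(6.2/10) = 4.16869
SNR_N = 6 * 4.16869 = 25.01214
1/(1 + SNR_N) = 1/26.01214 = 0.0384436
Pd = (1e-7)^0.0384436 = 0.53814
Pd = 53.8%

53.8%


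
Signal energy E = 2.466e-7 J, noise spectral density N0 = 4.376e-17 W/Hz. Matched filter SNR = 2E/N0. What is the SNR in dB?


SNR_lin = 2 * 2.466e-7 / 4.376e-17 = 1.127e10
SNR_dB = 10*log10(1.127e10) = 100.5 dB

100.5 dB


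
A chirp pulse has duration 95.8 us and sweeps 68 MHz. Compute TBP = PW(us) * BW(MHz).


TBP = 95.8 * 68 = 6514.4

6514.4


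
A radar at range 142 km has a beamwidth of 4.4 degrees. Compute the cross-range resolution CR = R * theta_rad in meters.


BW_rad = 0.076794487
CR = 142000 * 0.076794487 = 10904.8 m

10904.8 m


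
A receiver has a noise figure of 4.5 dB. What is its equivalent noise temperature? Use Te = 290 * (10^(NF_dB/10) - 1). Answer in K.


NF_lin = 10^(4.5/10) = 2.818383
Te = 290 * (2.818383 - 1) = 527.3 K

527.3 K


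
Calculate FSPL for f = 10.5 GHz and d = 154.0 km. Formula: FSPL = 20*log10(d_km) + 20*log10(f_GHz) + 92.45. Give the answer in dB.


20*log10(154.0) = 43.75
20*log10(10.5) = 20.42
FSPL = 156.6 dB

156.6 dB


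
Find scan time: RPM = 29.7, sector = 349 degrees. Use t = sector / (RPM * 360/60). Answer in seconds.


t = 349 / (29.7 * 360) * 60 = 1.96 s

1.96 s


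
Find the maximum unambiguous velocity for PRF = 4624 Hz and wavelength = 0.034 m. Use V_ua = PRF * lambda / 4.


V_ua = 4624 * 0.034 / 4 = 39.3 m/s

39.3 m/s


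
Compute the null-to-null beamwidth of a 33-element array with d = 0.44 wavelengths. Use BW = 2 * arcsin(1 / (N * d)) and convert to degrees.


1/(N*d) = 1/(33*0.44) = 0.068871
BW = 2*arcsin(0.068871) = 7.9 degrees

7.9 degrees


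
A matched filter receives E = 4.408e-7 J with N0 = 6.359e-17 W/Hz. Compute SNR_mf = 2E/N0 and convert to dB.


SNR_lin = 2 * 4.408e-7 / 6.359e-17 = 1.386e10
SNR_dB = 10*log10(1.386e10) = 101.4 dB

101.4 dB


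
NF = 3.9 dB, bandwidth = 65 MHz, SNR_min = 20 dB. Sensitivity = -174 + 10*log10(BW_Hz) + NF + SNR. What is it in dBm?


10*log10(65000000.0) = 78.13
S = -174 + 78.13 + 3.9 + 20 = -72.0 dBm

-72.0 dBm


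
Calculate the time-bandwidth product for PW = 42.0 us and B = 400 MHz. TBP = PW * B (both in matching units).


TBP = 42.0 * 400 = 16800.0

16800.0


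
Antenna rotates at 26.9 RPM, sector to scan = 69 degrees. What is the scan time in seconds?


t = 69 / (26.9 * 360) * 60 = 0.43 s

0.43 s


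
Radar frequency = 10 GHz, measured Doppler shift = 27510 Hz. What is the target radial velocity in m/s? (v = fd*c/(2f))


v = 27510 * 3e8 / (2 * 10000000000.0) = 412.7 m/s

412.7 m/s


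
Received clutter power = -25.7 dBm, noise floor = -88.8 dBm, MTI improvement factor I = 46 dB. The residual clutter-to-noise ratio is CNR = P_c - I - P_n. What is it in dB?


CNR = -25.7 - 46 - (-88.8) = 17.1 dB

17.1 dB


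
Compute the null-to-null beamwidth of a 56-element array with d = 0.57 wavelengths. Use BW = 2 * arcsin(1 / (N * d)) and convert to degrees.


1/(N*d) = 1/(56*0.57) = 0.031328
BW = 2*arcsin(0.031328) = 3.6 degrees

3.6 degrees


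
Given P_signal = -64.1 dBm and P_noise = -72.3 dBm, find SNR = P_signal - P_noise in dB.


SNR = -64.1 - (-72.3) = 8.2 dB

8.2 dB


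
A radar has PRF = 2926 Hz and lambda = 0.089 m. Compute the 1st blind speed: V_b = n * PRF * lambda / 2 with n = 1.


V_blind = 1 * 2926 * 0.089 / 2 = 130.2 m/s

130.2 m/s


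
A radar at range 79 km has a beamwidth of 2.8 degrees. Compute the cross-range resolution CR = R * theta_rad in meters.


BW_rad = 0.048869219
CR = 79000 * 0.048869219 = 3860.7 m

3860.7 m


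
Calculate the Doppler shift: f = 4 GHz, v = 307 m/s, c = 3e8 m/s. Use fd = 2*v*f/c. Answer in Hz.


fd = 2 * 307 * 4000000000.0 / 3e8 = 8186.7 Hz

8186.7 Hz


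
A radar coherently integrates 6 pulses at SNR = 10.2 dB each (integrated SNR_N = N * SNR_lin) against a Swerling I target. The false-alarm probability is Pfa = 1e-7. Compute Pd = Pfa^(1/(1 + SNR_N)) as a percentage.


SNR_lin = 10^(10.2/10) = 10.47129
SNR_N = 6 * 10.47129 = 62.82774
1/(1 + SNR_N) = 1/63.82774 = 0.0156672
Pd = (1e-7)^0.0156672 = 0.77684
Pd = 77.7%

77.7%


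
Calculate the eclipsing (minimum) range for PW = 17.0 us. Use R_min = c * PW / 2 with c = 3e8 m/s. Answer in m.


R_min = 3e8 * 17.0e-6 / 2 = 2550.0 m

2550.0 m


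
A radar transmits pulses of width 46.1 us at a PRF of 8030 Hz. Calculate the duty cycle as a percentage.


DC = 46.1e-6 * 8030 * 100 = 37.02%

37.02%


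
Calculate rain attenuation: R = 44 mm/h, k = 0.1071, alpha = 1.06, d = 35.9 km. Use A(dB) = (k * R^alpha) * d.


gamma = 0.1071 * 44^1.06 = 5.913564 dB/km
A = 5.913564 * 35.9 = 212.3 dB

212.3 dB


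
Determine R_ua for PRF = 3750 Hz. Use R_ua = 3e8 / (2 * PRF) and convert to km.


R_ua = 3e8 / (2 * 3750) = 40000.0 m = 40.0 km

40.0 km


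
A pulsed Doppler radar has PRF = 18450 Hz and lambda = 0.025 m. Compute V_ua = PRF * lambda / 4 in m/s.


V_ua = 18450 * 0.025 / 4 = 115.3 m/s

115.3 m/s


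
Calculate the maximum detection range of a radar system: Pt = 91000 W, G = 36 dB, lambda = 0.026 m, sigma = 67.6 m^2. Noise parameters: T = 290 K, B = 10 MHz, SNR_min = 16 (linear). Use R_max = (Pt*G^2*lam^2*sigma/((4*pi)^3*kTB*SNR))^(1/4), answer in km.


G_lin = 10^(36/10) = 3981.071706
R^4 = 91000 * 3981.071706^2 * 0.026^2 * 67.6 / ((4*pi)^3 * 1.38e-23 * 290 * 10000000.0 * 16)
R^4 = 5.1869e19 m^4
R_max = (5.1869e19)^(1/4) = 84864.7 m = 84.9 km

84.9 km


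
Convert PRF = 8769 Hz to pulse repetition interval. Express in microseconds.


PRI = 1/8769 = 0.0001140381 s = 114.0 us

114.0 us


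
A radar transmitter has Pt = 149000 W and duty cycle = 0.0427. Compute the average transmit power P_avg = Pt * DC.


P_avg = 149000 * 0.0427 = 6362.3 W

6362.3 W


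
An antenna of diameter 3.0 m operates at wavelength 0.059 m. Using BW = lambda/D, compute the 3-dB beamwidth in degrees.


BW_rad = 0.059 / 3.0 = 0.019667
BW_deg = 1.13 degrees

1.13 degrees


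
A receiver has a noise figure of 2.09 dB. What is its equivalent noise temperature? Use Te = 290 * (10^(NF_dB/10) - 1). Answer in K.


NF_lin = 10^(2.09/10) = 1.61808
Te = 290 * (1.61808 - 1) = 179.2 K

179.2 K


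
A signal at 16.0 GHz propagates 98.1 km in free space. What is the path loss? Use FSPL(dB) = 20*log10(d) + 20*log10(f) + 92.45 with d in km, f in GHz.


20*log10(98.1) = 39.83
20*log10(16.0) = 24.08
FSPL = 156.4 dB

156.4 dB


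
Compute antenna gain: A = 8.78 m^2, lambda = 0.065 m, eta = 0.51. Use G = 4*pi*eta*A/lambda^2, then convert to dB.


G_linear = 4*pi*0.51*8.78/0.065^2 = 13318.27
G_dB = 10*log10(13318.27) = 41.2 dB

41.2 dB


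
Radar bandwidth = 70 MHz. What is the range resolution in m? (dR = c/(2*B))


dR = 3e8 / (2 * 70000000.0) = 2.14 m

2.14 m


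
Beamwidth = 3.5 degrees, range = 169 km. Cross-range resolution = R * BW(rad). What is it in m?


BW_rad = 0.061086524
CR = 169000 * 0.061086524 = 10323.6 m

10323.6 m


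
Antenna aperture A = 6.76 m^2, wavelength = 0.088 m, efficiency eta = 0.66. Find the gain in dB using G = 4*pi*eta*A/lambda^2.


G_linear = 4*pi*0.66*6.76/0.088^2 = 7239.94
G_dB = 10*log10(7239.94) = 38.6 dB

38.6 dB


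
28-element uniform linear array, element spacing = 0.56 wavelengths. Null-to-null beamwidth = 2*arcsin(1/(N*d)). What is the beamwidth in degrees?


1/(N*d) = 1/(28*0.56) = 0.063776
BW = 2*arcsin(0.063776) = 7.3 degrees

7.3 degrees


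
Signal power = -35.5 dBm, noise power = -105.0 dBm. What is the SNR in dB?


SNR = -35.5 - (-105.0) = 69.5 dB

69.5 dB


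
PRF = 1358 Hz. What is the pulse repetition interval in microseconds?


PRI = 1/1358 = 0.000736377 s = 736.4 us

736.4 us


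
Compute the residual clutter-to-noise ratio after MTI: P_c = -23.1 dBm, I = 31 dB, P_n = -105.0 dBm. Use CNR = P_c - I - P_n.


CNR = -23.1 - 31 - (-105.0) = 50.9 dB

50.9 dB


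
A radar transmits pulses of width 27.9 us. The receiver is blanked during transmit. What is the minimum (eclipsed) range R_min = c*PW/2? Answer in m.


R_min = 3e8 * 27.9e-6 / 2 = 4185.0 m

4185.0 m


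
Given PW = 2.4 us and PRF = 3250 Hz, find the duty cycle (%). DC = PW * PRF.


DC = 2.4e-6 * 3250 * 100 = 0.78%

0.78%


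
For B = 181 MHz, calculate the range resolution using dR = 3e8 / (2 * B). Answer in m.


dR = 3e8 / (2 * 181000000.0) = 0.83 m

0.83 m


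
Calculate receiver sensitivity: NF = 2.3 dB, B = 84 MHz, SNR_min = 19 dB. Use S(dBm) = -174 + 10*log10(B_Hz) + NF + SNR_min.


10*log10(84000000.0) = 79.24
S = -174 + 79.24 + 2.3 + 19 = -73.5 dBm

-73.5 dBm


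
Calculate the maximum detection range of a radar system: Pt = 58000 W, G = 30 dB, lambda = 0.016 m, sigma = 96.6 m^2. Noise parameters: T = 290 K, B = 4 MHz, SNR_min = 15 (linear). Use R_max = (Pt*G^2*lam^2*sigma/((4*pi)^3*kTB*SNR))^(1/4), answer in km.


G_lin = 10^(30/10) = 1000.0
R^4 = 58000 * 1000.0^2 * 0.016^2 * 96.6 / ((4*pi)^3 * 1.38e-23 * 290 * 4000000.0 * 15)
R^4 = 3.01014e18 m^4
R_max = (3.01014e18)^(1/4) = 41653.0 m = 41.7 km

41.7 km


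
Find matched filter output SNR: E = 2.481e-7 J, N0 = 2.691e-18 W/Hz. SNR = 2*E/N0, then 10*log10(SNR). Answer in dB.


SNR_lin = 2 * 2.481e-7 / 2.691e-18 = 1.844e11
SNR_dB = 10*log10(1.844e11) = 112.7 dB

112.7 dB


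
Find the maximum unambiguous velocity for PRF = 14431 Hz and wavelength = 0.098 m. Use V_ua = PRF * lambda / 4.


V_ua = 14431 * 0.098 / 4 = 353.6 m/s

353.6 m/s


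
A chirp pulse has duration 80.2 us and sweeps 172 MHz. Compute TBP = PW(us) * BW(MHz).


TBP = 80.2 * 172 = 13794.4

13794.4


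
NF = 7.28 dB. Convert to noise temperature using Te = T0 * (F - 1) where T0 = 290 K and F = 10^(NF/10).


NF_lin = 10^(7.28/10) = 5.345644
Te = 290 * (5.345644 - 1) = 1260.2 K

1260.2 K


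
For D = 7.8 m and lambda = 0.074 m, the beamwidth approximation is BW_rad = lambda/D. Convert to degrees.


BW_rad = 0.074 / 7.8 = 0.009487
BW_deg = 0.54 degrees

0.54 degrees


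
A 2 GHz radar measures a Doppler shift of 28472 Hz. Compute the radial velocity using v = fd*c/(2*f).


v = 28472 * 3e8 / (2 * 2000000000.0) = 2135.4 m/s

2135.4 m/s


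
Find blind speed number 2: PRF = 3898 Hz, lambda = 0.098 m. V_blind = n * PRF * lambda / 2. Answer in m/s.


V_blind = 2 * 3898 * 0.098 / 2 = 382.0 m/s

382.0 m/s


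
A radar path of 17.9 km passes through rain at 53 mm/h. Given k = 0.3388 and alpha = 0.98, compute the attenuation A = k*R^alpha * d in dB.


gamma = 0.3388 * 53^0.98 = 16.585698 dB/km
A = 16.585698 * 17.9 = 296.88 dB

296.88 dB


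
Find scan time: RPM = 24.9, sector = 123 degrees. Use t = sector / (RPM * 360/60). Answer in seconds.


t = 123 / (24.9 * 360) * 60 = 0.82 s

0.82 s


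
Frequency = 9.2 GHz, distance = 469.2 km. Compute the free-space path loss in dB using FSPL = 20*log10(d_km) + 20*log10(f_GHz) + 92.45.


20*log10(469.2) = 53.43
20*log10(9.2) = 19.28
FSPL = 165.2 dB

165.2 dB


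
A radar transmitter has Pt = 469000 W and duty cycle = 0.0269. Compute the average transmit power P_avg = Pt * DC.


P_avg = 469000 * 0.0269 = 12616.1 W

12616.1 W


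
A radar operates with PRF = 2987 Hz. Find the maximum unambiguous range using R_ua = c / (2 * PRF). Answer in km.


R_ua = 3e8 / (2 * 2987) = 50217.6 m = 50.2 km

50.2 km


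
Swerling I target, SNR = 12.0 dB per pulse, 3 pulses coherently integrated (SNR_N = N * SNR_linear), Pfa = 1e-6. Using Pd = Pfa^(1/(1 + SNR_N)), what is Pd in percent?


SNR_lin = 10^(12.0/10) = 15.84893
SNR_N = 3 * 15.84893 = 47.54679
1/(1 + SNR_N) = 1/48.54679 = 0.0205987
Pd = (1e-6)^0.0205987 = 0.75233
Pd = 75.2%

75.2%


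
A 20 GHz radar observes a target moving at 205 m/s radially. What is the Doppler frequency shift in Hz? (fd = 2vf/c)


fd = 2 * 205 * 20000000000.0 / 3e8 = 27333.3 Hz

27333.3 Hz


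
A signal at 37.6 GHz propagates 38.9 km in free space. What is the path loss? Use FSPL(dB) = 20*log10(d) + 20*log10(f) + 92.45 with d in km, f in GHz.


20*log10(38.9) = 31.8
20*log10(37.6) = 31.5
FSPL = 155.8 dB

155.8 dB


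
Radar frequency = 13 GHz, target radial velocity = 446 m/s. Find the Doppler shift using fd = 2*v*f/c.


fd = 2 * 446 * 13000000000.0 / 3e8 = 38653.3 Hz

38653.3 Hz


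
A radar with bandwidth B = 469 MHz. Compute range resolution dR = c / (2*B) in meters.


dR = 3e8 / (2 * 469000000.0) = 0.32 m

0.32 m


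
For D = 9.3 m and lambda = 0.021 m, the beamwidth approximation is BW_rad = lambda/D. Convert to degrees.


BW_rad = 0.021 / 9.3 = 0.002258
BW_deg = 0.13 degrees

0.13 degrees


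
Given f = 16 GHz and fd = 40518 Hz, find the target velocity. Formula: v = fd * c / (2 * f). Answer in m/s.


v = 40518 * 3e8 / (2 * 16000000000.0) = 379.9 m/s

379.9 m/s


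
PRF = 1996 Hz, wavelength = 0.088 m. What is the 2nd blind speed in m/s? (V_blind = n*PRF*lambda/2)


V_blind = 2 * 1996 * 0.088 / 2 = 175.6 m/s

175.6 m/s


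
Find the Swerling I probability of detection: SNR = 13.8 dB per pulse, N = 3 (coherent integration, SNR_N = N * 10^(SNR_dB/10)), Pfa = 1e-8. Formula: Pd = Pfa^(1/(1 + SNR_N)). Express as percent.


SNR_lin = 10^(13.8/10) = 23.98833
SNR_N = 3 * 23.98833 = 71.96499
1/(1 + SNR_N) = 1/72.96499 = 0.0137052
Pd = (1e-8)^0.0137052 = 0.77689
Pd = 77.7%

77.7%


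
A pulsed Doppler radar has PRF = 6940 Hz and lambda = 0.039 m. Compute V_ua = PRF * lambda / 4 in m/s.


V_ua = 6940 * 0.039 / 4 = 67.7 m/s

67.7 m/s


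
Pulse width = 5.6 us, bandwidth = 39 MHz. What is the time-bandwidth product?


TBP = 5.6 * 39 = 218.4

218.4


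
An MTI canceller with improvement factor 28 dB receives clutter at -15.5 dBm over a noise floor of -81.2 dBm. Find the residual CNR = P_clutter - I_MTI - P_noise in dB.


CNR = -15.5 - 28 - (-81.2) = 37.7 dB

37.7 dB


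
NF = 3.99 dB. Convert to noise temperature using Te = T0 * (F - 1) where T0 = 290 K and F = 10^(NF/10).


NF_lin = 10^(3.99/10) = 2.506109
Te = 290 * (2.506109 - 1) = 436.8 K

436.8 K


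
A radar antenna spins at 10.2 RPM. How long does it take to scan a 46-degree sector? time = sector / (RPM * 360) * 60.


t = 46 / (10.2 * 360) * 60 = 0.75 s

0.75 s


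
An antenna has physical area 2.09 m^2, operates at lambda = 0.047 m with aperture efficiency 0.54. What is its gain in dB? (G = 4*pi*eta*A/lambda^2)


G_linear = 4*pi*0.54*2.09/0.047^2 = 6420.28
G_dB = 10*log10(6420.28) = 38.1 dB

38.1 dB


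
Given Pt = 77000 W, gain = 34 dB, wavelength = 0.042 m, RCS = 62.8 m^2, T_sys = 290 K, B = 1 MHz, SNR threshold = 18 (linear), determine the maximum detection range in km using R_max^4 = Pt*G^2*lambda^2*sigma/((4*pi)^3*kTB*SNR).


G_lin = 10^(34/10) = 2511.886432
R^4 = 77000 * 2511.886432^2 * 0.042^2 * 62.8 / ((4*pi)^3 * 1.38e-23 * 290 * 1000000.0 * 18)
R^4 = 3.76504e20 m^4
R_max = (3.76504e20)^(1/4) = 139297.2 m = 139.3 km

139.3 km


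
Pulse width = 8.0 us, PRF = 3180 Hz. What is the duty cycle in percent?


DC = 8.0e-6 * 3180 * 100 = 2.54%

2.54%


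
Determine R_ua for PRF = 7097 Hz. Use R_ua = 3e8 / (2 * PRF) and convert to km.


R_ua = 3e8 / (2 * 7097) = 21135.7 m = 21.1 km

21.1 km


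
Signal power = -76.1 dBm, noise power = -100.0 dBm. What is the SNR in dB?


SNR = -76.1 - (-100.0) = 23.9 dB

23.9 dB


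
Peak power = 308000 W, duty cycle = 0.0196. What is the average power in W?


P_avg = 308000 * 0.0196 = 6036.8 W

6036.8 W


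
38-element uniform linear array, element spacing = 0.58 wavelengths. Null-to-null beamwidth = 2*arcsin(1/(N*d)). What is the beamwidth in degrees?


1/(N*d) = 1/(38*0.58) = 0.045372
BW = 2*arcsin(0.045372) = 5.2 degrees

5.2 degrees


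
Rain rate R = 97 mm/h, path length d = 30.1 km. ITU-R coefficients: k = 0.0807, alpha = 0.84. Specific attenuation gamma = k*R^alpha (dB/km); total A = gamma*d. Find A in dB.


gamma = 0.0807 * 97^0.84 = 3.764972 dB/km
A = 3.764972 * 30.1 = 113.33 dB

113.33 dB


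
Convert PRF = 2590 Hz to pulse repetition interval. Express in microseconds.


PRI = 1/2590 = 0.0003861004 s = 386.1 us

386.1 us


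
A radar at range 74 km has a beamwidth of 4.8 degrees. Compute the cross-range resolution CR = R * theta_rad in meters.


BW_rad = 0.083775804
CR = 74000 * 0.083775804 = 6199.4 m

6199.4 m


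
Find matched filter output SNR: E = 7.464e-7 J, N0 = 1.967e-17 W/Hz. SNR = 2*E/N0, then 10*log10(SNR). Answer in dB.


SNR_lin = 2 * 7.464e-7 / 1.967e-17 = 7.589e10
SNR_dB = 10*log10(7.589e10) = 108.8 dB

108.8 dB


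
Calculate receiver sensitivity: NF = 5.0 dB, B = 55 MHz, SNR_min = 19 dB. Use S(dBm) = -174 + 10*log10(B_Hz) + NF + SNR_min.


10*log10(55000000.0) = 77.4
S = -174 + 77.4 + 5.0 + 19 = -72.6 dBm

-72.6 dBm


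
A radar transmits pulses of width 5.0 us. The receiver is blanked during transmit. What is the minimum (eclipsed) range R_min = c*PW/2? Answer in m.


R_min = 3e8 * 5.0e-6 / 2 = 750.0 m

750.0 m


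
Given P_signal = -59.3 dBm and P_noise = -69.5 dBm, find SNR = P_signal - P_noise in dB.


SNR = -59.3 - (-69.5) = 10.2 dB

10.2 dB


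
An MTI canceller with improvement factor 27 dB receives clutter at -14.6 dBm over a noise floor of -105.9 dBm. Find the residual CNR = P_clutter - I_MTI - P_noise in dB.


CNR = -14.6 - 27 - (-105.9) = 64.3 dB

64.3 dB


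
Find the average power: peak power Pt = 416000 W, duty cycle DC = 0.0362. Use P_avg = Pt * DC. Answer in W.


P_avg = 416000 * 0.0362 = 15059.2 W

15059.2 W


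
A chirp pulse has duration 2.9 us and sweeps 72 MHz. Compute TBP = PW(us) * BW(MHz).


TBP = 2.9 * 72 = 208.8

208.8


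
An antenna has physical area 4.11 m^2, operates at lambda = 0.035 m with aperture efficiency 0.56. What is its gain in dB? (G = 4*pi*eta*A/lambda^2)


G_linear = 4*pi*0.56*4.11/0.035^2 = 23610.42
G_dB = 10*log10(23610.42) = 43.7 dB

43.7 dB


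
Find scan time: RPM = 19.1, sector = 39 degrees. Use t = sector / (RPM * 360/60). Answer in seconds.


t = 39 / (19.1 * 360) * 60 = 0.34 s

0.34 s


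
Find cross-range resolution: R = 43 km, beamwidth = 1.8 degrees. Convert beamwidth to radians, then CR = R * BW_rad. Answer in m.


BW_rad = 0.031415927
CR = 43000 * 0.031415927 = 1350.9 m

1350.9 m


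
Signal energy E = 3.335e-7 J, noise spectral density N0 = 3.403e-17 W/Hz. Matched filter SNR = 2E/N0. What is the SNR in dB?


SNR_lin = 2 * 3.335e-7 / 3.403e-17 = 1.96e10
SNR_dB = 10*log10(1.96e10) = 102.9 dB

102.9 dB


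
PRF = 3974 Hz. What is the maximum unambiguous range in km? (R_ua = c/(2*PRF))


R_ua = 3e8 / (2 * 3974) = 37745.3 m = 37.7 km

37.7 km


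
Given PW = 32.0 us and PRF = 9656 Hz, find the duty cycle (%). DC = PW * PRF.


DC = 32.0e-6 * 9656 * 100 = 30.9%

30.9%


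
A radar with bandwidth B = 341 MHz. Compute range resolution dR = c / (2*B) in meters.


dR = 3e8 / (2 * 341000000.0) = 0.44 m

0.44 m


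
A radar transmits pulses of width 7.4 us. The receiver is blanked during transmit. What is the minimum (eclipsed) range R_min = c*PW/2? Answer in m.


R_min = 3e8 * 7.4e-6 / 2 = 1110.0 m

1110.0 m


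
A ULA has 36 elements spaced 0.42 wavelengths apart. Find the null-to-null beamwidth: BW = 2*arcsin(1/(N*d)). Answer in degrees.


1/(N*d) = 1/(36*0.42) = 0.066138
BW = 2*arcsin(0.066138) = 7.6 degrees

7.6 degrees


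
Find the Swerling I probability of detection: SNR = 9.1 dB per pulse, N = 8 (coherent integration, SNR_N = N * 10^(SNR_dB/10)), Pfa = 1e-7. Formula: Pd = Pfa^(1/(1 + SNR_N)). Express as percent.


SNR_lin = 10^(9.1/10) = 8.12831
SNR_N = 8 * 8.12831 = 65.02648
1/(1 + SNR_N) = 1/66.02648 = 0.0151454
Pd = (1e-7)^0.0151454 = 0.7834
Pd = 78.3%

78.3%


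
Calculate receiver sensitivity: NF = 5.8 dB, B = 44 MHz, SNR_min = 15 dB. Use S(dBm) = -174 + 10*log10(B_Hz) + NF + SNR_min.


10*log10(44000000.0) = 76.43
S = -174 + 76.43 + 5.8 + 15 = -76.8 dBm

-76.8 dBm


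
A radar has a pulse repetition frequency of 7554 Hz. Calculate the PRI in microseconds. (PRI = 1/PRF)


PRI = 1/7554 = 0.0001323802 s = 132.4 us

132.4 us


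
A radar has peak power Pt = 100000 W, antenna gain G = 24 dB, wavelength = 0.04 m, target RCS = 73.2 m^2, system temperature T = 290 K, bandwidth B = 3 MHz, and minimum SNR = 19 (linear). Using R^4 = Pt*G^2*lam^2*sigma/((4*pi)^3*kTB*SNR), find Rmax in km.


G_lin = 10^(24/10) = 251.188643
R^4 = 100000 * 251.188643^2 * 0.04^2 * 73.2 / ((4*pi)^3 * 1.38e-23 * 290 * 3000000.0 * 19)
R^4 = 1.63249e18 m^4
R_max = (1.63249e18)^(1/4) = 35744.8 m = 35.7 km

35.7 km


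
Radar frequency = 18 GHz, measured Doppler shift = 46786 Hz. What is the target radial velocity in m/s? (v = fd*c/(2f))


v = 46786 * 3e8 / (2 * 18000000000.0) = 389.9 m/s

389.9 m/s


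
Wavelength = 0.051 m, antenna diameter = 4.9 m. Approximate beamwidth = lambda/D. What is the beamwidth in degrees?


BW_rad = 0.051 / 4.9 = 0.010408
BW_deg = 0.6 degrees

0.6 degrees


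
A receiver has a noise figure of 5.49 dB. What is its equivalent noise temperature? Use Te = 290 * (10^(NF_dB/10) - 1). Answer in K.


NF_lin = 10^(5.49/10) = 3.539973
Te = 290 * (3.539973 - 1) = 736.6 K

736.6 K


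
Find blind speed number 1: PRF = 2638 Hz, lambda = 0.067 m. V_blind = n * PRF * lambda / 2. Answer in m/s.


V_blind = 1 * 2638 * 0.067 / 2 = 88.4 m/s

88.4 m/s


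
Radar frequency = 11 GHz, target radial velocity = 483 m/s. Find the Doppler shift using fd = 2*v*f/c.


fd = 2 * 483 * 11000000000.0 / 3e8 = 35420.0 Hz

35420.0 Hz


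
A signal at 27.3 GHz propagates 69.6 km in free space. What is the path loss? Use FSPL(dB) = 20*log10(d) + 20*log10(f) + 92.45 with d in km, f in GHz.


20*log10(69.6) = 36.85
20*log10(27.3) = 28.72
FSPL = 158.0 dB

158.0 dB


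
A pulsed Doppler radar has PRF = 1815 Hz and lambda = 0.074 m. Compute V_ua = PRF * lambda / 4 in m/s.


V_ua = 1815 * 0.074 / 4 = 33.6 m/s

33.6 m/s


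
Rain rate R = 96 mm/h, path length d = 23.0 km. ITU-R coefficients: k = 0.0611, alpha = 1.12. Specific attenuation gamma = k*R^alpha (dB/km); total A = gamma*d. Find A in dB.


gamma = 0.0611 * 96^1.12 = 10.143434 dB/km
A = 10.143434 * 23.0 = 233.3 dB

233.3 dB


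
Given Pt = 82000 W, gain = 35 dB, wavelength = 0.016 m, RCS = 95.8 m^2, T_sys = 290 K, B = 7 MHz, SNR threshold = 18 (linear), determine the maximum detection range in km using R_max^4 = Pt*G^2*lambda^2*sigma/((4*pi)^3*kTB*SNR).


G_lin = 10^(35/10) = 3162.27766
R^4 = 82000 * 3162.27766^2 * 0.016^2 * 95.8 / ((4*pi)^3 * 1.38e-23 * 290 * 7000000.0 * 18)
R^4 = 2.00975e19 m^4
R_max = (2.00975e19)^(1/4) = 66955.4 m = 67.0 km

67.0 km


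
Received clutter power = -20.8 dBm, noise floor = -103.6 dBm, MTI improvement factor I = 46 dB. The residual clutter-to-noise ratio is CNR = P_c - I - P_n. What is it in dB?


CNR = -20.8 - 46 - (-103.6) = 36.8 dB

36.8 dB


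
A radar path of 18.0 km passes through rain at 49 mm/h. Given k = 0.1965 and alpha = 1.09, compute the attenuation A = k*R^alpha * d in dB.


gamma = 0.1965 * 49^1.09 = 13.667097 dB/km
A = 13.667097 * 18.0 = 246.01 dB

246.01 dB


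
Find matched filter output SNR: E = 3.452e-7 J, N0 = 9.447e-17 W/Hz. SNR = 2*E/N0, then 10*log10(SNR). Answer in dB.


SNR_lin = 2 * 3.452e-7 / 9.447e-17 = 7.308e9
SNR_dB = 10*log10(7.308e9) = 98.6 dB

98.6 dB


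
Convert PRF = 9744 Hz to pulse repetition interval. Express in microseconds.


PRI = 1/9744 = 0.0001026273 s = 102.6 us

102.6 us


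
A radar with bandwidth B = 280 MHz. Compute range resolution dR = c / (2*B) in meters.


dR = 3e8 / (2 * 280000000.0) = 0.54 m

0.54 m


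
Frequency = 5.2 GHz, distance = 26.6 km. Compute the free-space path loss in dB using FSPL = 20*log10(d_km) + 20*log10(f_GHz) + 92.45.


20*log10(26.6) = 28.5
20*log10(5.2) = 14.32
FSPL = 135.3 dB

135.3 dB


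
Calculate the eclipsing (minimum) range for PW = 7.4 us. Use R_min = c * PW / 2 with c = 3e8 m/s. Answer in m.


R_min = 3e8 * 7.4e-6 / 2 = 1110.0 m

1110.0 m


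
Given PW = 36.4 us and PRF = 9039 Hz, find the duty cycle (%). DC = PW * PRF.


DC = 36.4e-6 * 9039 * 100 = 32.9%

32.9%


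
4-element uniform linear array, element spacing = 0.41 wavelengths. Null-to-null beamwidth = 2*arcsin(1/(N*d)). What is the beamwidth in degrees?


1/(N*d) = 1/(4*0.41) = 0.609756
BW = 2*arcsin(0.609756) = 75.1 degrees

75.1 degrees


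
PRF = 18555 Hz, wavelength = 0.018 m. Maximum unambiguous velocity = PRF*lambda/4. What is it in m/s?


V_ua = 18555 * 0.018 / 4 = 83.5 m/s

83.5 m/s


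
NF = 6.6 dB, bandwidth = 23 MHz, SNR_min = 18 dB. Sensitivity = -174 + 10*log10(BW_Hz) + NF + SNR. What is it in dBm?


10*log10(23000000.0) = 73.62
S = -174 + 73.62 + 6.6 + 18 = -75.8 dBm

-75.8 dBm


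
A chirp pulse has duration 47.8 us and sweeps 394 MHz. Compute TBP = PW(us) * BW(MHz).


TBP = 47.8 * 394 = 18833.2

18833.2


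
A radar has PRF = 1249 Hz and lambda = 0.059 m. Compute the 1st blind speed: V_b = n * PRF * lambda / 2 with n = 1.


V_blind = 1 * 1249 * 0.059 / 2 = 36.8 m/s

36.8 m/s


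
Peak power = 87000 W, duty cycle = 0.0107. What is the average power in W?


P_avg = 87000 * 0.0107 = 930.9 W

930.9 W


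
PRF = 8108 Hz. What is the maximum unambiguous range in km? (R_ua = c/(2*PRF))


R_ua = 3e8 / (2 * 8108) = 18500.2 m = 18.5 km

18.5 km


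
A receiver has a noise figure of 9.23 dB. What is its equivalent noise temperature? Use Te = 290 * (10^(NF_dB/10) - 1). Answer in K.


NF_lin = 10^(9.23/10) = 8.375293
Te = 290 * (8.375293 - 1) = 2138.8 K

2138.8 K


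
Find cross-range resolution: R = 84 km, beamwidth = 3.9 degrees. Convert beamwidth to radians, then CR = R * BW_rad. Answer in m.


BW_rad = 0.068067841
CR = 84000 * 0.068067841 = 5717.7 m

5717.7 m


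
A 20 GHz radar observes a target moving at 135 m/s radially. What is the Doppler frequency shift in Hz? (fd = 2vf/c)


fd = 2 * 135 * 20000000000.0 / 3e8 = 18000.0 Hz

18000.0 Hz


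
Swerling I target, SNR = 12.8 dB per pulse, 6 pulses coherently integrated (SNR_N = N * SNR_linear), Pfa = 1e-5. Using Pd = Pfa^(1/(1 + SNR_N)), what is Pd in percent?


SNR_lin = 10^(12.8/10) = 19.05461
SNR_N = 6 * 19.05461 = 114.32766
1/(1 + SNR_N) = 1/115.32766 = 0.0086709
Pd = (1e-5)^0.0086709 = 0.90499
Pd = 90.5%

90.5%


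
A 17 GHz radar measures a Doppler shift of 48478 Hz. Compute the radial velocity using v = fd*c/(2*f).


v = 48478 * 3e8 / (2 * 17000000000.0) = 427.7 m/s

427.7 m/s


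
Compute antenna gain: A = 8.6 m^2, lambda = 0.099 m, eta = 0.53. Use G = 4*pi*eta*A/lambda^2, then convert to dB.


G_linear = 4*pi*0.53*8.6/0.099^2 = 5844.05
G_dB = 10*log10(5844.05) = 37.7 dB

37.7 dB


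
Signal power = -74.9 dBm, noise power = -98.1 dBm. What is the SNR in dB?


SNR = -74.9 - (-98.1) = 23.2 dB

23.2 dB


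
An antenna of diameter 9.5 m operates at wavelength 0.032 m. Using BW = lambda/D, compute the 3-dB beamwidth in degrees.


BW_rad = 0.032 / 9.5 = 0.003368
BW_deg = 0.19 degrees

0.19 degrees


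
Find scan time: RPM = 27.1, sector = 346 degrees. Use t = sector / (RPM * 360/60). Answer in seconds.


t = 346 / (27.1 * 360) * 60 = 2.13 s

2.13 s


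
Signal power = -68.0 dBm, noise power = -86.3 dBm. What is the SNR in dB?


SNR = -68.0 - (-86.3) = 18.3 dB

18.3 dB


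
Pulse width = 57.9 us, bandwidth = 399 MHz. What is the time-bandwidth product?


TBP = 57.9 * 399 = 23102.1

23102.1


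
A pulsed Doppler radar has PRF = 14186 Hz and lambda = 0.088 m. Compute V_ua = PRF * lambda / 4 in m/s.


V_ua = 14186 * 0.088 / 4 = 312.1 m/s

312.1 m/s


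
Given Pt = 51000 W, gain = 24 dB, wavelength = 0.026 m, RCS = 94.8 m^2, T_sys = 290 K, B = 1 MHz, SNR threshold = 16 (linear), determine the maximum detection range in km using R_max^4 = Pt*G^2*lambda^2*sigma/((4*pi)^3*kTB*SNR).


G_lin = 10^(24/10) = 251.188643
R^4 = 51000 * 251.188643^2 * 0.026^2 * 94.8 / ((4*pi)^3 * 1.38e-23 * 290 * 1000000.0 * 16)
R^4 = 1.62293e18 m^4
R_max = (1.62293e18)^(1/4) = 35692.3 m = 35.7 km

35.7 km


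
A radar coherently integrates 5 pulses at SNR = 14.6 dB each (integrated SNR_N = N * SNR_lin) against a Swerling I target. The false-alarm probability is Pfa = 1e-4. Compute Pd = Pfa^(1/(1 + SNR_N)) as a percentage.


SNR_lin = 10^(14.6/10) = 28.84032
SNR_N = 5 * 28.84032 = 144.2016
1/(1 + SNR_N) = 1/145.2016 = 0.006887
Pd = (1e-4)^0.006887 = 0.93854
Pd = 93.9%

93.9%


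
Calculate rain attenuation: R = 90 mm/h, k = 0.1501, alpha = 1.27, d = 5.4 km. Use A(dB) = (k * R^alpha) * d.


gamma = 0.1501 * 90^1.27 = 45.526963 dB/km
A = 45.526963 * 5.4 = 245.85 dB

245.85 dB


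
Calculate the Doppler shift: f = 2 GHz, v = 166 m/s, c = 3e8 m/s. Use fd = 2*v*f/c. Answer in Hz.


fd = 2 * 166 * 2000000000.0 / 3e8 = 2213.3 Hz

2213.3 Hz


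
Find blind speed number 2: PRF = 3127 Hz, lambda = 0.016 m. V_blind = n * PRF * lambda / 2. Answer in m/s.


V_blind = 2 * 3127 * 0.016 / 2 = 50.0 m/s

50.0 m/s


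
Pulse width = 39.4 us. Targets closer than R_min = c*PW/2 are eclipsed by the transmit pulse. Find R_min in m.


R_min = 3e8 * 39.4e-6 / 2 = 5910.0 m

5910.0 m


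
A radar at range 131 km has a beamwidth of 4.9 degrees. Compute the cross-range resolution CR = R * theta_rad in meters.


BW_rad = 0.085521133
CR = 131000 * 0.085521133 = 11203.3 m

11203.3 m


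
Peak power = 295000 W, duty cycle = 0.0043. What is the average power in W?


P_avg = 295000 * 0.0043 = 1268.5 W

1268.5 W


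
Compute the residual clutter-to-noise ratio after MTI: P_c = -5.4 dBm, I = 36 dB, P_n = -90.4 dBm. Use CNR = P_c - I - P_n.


CNR = -5.4 - 36 - (-90.4) = 49.0 dB

49.0 dB


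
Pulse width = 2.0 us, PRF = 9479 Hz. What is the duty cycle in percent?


DC = 2.0e-6 * 9479 * 100 = 1.9%

1.9%


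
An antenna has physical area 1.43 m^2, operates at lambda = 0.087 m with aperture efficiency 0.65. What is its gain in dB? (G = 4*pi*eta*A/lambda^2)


G_linear = 4*pi*0.65*1.43/0.087^2 = 1543.19
G_dB = 10*log10(1543.19) = 31.9 dB

31.9 dB
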